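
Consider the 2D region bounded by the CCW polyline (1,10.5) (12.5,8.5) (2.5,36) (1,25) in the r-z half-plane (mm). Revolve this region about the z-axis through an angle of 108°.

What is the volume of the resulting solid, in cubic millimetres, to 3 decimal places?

Volume = 1519.863 mm³

Profile (r,z), 4 vertices: (1,10.5) (12.5,8.5) (2.5,36) (1,25)
edge 0: (1,10.5)→(12.5,8.5)  cross = 1·8.5 − 12.5·10.5 = -122.7500; (r_i+r_j)·cross = 13.5·-122.7500 = -1657.1250
edge 1: (12.5,8.5)→(2.5,36)  cross = 12.5·36 − 2.5·8.5 = 428.7500; (r_i+r_j)·cross = 15·428.7500 = 6431.2500
edge 2: (2.5,36)→(1,25)  cross = 2.5·25 − 1·36 = 26.5000; (r_i+r_j)·cross = 3.5·26.5000 = 92.7500
edge 3: (1,25)→(1,10.5)  cross = 1·10.5 − 1·25 = -14.5000; (r_i+r_j)·cross = 2·-14.5000 = -29.0000
Σcross = 318.0000 → A = |Σcross|/2 = 159.0000 mm²
Σ(r_i+r_j)·cross = 4837.8750 → first moment M = |Σ|/6 = 806.3125
R_c = M/A = 806.3125/159.0000 = 5.0711 mm
θ = 108° = 1.884956 rad
V = θ·R_c·A = 1.884956·5.0711·159.0000 = 1519.863 mm³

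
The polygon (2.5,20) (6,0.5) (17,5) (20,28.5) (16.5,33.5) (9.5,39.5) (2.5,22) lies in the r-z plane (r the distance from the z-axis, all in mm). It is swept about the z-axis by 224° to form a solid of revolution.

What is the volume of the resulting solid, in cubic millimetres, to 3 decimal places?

Profile (r,z), 7 vertices: (2.5,20) (6,0.5) (17,5) (20,28.5) (16.5,33.5) (9.5,39.5) (2.5,22)
edge 0: (2.5,20)→(6,0.5)  cross = 2.5·0.5 − 6·20 = -118.7500; (r_i+r_j)·cross = 8.5·-118.7500 = -1009.3750
edge 1: (6,0.5)→(17,5)  cross = 6·5 − 17·0.5 = 21.5000; (r_i+r_j)·cross = 23·21.5000 = 494.5000
edge 2: (17,5)→(20,28.5)  cross = 17·28.5 − 20·5 = 384.5000; (r_i+r_j)·cross = 37·384.5000 = 14226.5000
edge 3: (20,28.5)→(16.5,33.5)  cross = 20·33.5 − 16.5·28.5 = 199.7500; (r_i+r_j)·cross = 36.5·199.7500 = 7290.8750
edge 4: (16.5,33.5)→(9.5,39.5)  cross = 16.5·39.5 − 9.5·33.5 = 333.5000; (r_i+r_j)·cross = 26·333.5000 = 8671.0000
edge 5: (9.5,39.5)→(2.5,22)  cross = 9.5·22 − 2.5·39.5 = 110.2500; (r_i+r_j)·cross = 12·110.2500 = 1323.0000
edge 6: (2.5,22)→(2.5,20)  cross = 2.5·20 − 2.5·22 = -5.0000; (r_i+r_j)·cross = 5·-5.0000 = -25.0000
Σcross = 925.7500 → A = |Σcross|/2 = 462.8750 mm²
Σ(r_i+r_j)·cross = 30971.5000 → first moment M = |Σ|/6 = 5161.9167
R_c = M/A = 5161.9167/462.8750 = 11.1519 mm
θ = 224° = 3.909538 rad
V = θ·R_c·A = 3.909538·11.1519·462.8750 = 20180.707 mm³

Volume = 20180.707 mm³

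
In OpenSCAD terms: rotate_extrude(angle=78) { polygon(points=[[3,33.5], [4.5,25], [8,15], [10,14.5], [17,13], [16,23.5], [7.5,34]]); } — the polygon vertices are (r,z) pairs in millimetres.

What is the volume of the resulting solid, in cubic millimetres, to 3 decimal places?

Volume = 2393.010 mm³

Profile (r,z), 7 vertices: (3,33.5) (4.5,25) (8,15) (10,14.5) (17,13) (16,23.5) (7.5,34)
edge 0: (3,33.5)→(4.5,25)  cross = 3·25 − 4.5·33.5 = -75.7500; (r_i+r_j)·cross = 7.5·-75.7500 = -568.1250
edge 1: (4.5,25)→(8,15)  cross = 4.5·15 − 8·25 = -132.5000; (r_i+r_j)·cross = 12.5·-132.5000 = -1656.2500
edge 2: (8,15)→(10,14.5)  cross = 8·14.5 − 10·15 = -34.0000; (r_i+r_j)·cross = 18·-34.0000 = -612.0000
edge 3: (10,14.5)→(17,13)  cross = 10·13 − 17·14.5 = -116.5000; (r_i+r_j)·cross = 27·-116.5000 = -3145.5000
edge 4: (17,13)→(16,23.5)  cross = 17·23.5 − 16·13 = 191.5000; (r_i+r_j)·cross = 33·191.5000 = 6319.5000
edge 5: (16,23.5)→(7.5,34)  cross = 16·34 − 7.5·23.5 = 367.7500; (r_i+r_j)·cross = 23.5·367.7500 = 8642.1250
edge 6: (7.5,34)→(3,33.5)  cross = 7.5·33.5 − 3·34 = 149.2500; (r_i+r_j)·cross = 10.5·149.2500 = 1567.1250
Σcross = 349.7500 → A = |Σcross|/2 = 174.8750 mm²
Σ(r_i+r_j)·cross = 10546.8750 → first moment M = |Σ|/6 = 1757.8125
R_c = M/A = 1757.8125/174.8750 = 10.0518 mm
θ = 78° = 1.361357 rad
V = θ·R_c·A = 1.361357·10.0518·174.8750 = 2393.010 mm³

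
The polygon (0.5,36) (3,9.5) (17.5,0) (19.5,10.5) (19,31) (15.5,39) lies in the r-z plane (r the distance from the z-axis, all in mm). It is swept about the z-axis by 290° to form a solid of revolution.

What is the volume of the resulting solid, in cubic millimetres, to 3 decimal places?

Profile (r,z), 6 vertices: (0.5,36) (3,9.5) (17.5,0) (19.5,10.5) (19,31) (15.5,39)
edge 0: (0.5,36)→(3,9.5)  cross = 0.5·9.5 − 3·36 = -103.2500; (r_i+r_j)·cross = 3.5·-103.2500 = -361.3750
edge 1: (3,9.5)→(17.5,0)  cross = 3·0 − 17.5·9.5 = -166.2500; (r_i+r_j)·cross = 20.5·-166.2500 = -3408.1250
edge 2: (17.5,0)→(19.5,10.5)  cross = 17.5·10.5 − 19.5·0 = 183.7500; (r_i+r_j)·cross = 37·183.7500 = 6798.7500
edge 3: (19.5,10.5)→(19,31)  cross = 19.5·31 − 19·10.5 = 405.0000; (r_i+r_j)·cross = 38.5·405.0000 = 15592.5000
edge 4: (19,31)→(15.5,39)  cross = 19·39 − 15.5·31 = 260.5000; (r_i+r_j)·cross = 34.5·260.5000 = 8987.2500
edge 5: (15.5,39)→(0.5,36)  cross = 15.5·36 − 0.5·39 = 538.5000; (r_i+r_j)·cross = 16·538.5000 = 8616.0000
Σcross = 1118.2500 → A = |Σcross|/2 = 559.1250 mm²
Σ(r_i+r_j)·cross = 36225.0000 → first moment M = |Σ|/6 = 6037.5000
R_c = M/A = 6037.5000/559.1250 = 10.7981 mm
θ = 290° = 5.061455 rad
V = θ·R_c·A = 5.061455·10.7981·559.1250 = 30558.534 mm³

Volume = 30558.534 mm³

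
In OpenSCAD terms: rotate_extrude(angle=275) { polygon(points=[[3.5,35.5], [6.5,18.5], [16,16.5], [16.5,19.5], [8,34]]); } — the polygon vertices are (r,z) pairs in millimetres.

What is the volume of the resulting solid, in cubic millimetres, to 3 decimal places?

Profile (r,z), 5 vertices: (3.5,35.5) (6.5,18.5) (16,16.5) (16.5,19.5) (8,34)
edge 0: (3.5,35.5)→(6.5,18.5)  cross = 3.5·18.5 − 6.5·35.5 = -166.0000; (r_i+r_j)·cross = 10·-166.0000 = -1660.0000
edge 1: (6.5,18.5)→(16,16.5)  cross = 6.5·16.5 − 16·18.5 = -188.7500; (r_i+r_j)·cross = 22.5·-188.7500 = -4246.8750
edge 2: (16,16.5)→(16.5,19.5)  cross = 16·19.5 − 16.5·16.5 = 39.7500; (r_i+r_j)·cross = 32.5·39.7500 = 1291.8750
edge 3: (16.5,19.5)→(8,34)  cross = 16.5·34 − 8·19.5 = 405.0000; (r_i+r_j)·cross = 24.5·405.0000 = 9922.5000
edge 4: (8,34)→(3.5,35.5)  cross = 8·35.5 − 3.5·34 = 165.0000; (r_i+r_j)·cross = 11.5·165.0000 = 1897.5000
Σcross = 255.0000 → A = |Σcross|/2 = 127.5000 mm²
Σ(r_i+r_j)·cross = 7205.0000 → first moment M = |Σ|/6 = 1200.8333
R_c = M/A = 1200.8333/127.5000 = 9.4183 mm
θ = 275° = 4.799655 rad
V = θ·R_c·A = 4.799655·9.4183·127.5000 = 5763.586 mm³

Volume = 5763.586 mm³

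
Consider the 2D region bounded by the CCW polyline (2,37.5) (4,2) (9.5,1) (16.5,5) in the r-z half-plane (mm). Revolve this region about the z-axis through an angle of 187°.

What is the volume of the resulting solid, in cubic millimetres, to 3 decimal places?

Volume = 5977.791 mm³

Profile (r,z), 4 vertices: (2,37.5) (4,2) (9.5,1) (16.5,5)
edge 0: (2,37.5)→(4,2)  cross = 2·2 − 4·37.5 = -146.0000; (r_i+r_j)·cross = 6·-146.0000 = -876.0000
edge 1: (4,2)→(9.5,1)  cross = 4·1 − 9.5·2 = -15.0000; (r_i+r_j)·cross = 13.5·-15.0000 = -202.5000
edge 2: (9.5,1)→(16.5,5)  cross = 9.5·5 − 16.5·1 = 31.0000; (r_i+r_j)·cross = 26·31.0000 = 806.0000
edge 3: (16.5,5)→(2,37.5)  cross = 16.5·37.5 − 2·5 = 608.7500; (r_i+r_j)·cross = 18.5·608.7500 = 11261.8750
Σcross = 478.7500 → A = |Σcross|/2 = 239.3750 mm²
Σ(r_i+r_j)·cross = 10989.3750 → first moment M = |Σ|/6 = 1831.5625
R_c = M/A = 1831.5625/239.3750 = 7.6514 mm
θ = 187° = 3.263766 rad
V = θ·R_c·A = 3.263766·7.6514·239.3750 = 5977.791 mm³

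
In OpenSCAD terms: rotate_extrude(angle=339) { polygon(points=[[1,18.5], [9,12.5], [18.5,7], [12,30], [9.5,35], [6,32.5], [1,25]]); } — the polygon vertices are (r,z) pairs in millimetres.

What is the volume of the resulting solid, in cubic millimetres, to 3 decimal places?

Profile (r,z), 7 vertices: (1,18.5) (9,12.5) (18.5,7) (12,30) (9.5,35) (6,32.5) (1,25)
edge 0: (1,18.5)→(9,12.5)  cross = 1·12.5 − 9·18.5 = -154.0000; (r_i+r_j)·cross = 10·-154.0000 = -1540.0000
edge 1: (9,12.5)→(18.5,7)  cross = 9·7 − 18.5·12.5 = -168.2500; (r_i+r_j)·cross = 27.5·-168.2500 = -4626.8750
edge 2: (18.5,7)→(12,30)  cross = 18.5·30 − 12·7 = 471.0000; (r_i+r_j)·cross = 30.5·471.0000 = 14365.5000
edge 3: (12,30)→(9.5,35)  cross = 12·35 − 9.5·30 = 135.0000; (r_i+r_j)·cross = 21.5·135.0000 = 2902.5000
edge 4: (9.5,35)→(6,32.5)  cross = 9.5·32.5 − 6·35 = 98.7500; (r_i+r_j)·cross = 15.5·98.7500 = 1530.6250
edge 5: (6,32.5)→(1,25)  cross = 6·25 − 1·32.5 = 117.5000; (r_i+r_j)·cross = 7·117.5000 = 822.5000
edge 6: (1,25)→(1,18.5)  cross = 1·18.5 − 1·25 = -6.5000; (r_i+r_j)·cross = 2·-6.5000 = -13.0000
Σcross = 493.5000 → A = |Σcross|/2 = 246.7500 mm²
Σ(r_i+r_j)·cross = 13441.2500 → first moment M = |Σ|/6 = 2240.2083
R_c = M/A = 2240.2083/246.7500 = 9.0789 mm
θ = 339° = 5.916666 rad
V = θ·R_c·A = 5.916666·9.0789·246.7500 = 13254.565 mm³

Volume = 13254.565 mm³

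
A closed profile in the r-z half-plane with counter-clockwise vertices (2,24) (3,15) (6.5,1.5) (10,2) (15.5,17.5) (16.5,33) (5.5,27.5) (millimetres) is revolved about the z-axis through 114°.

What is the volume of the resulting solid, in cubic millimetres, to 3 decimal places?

Volume = 5385.554 mm³

Profile (r,z), 7 vertices: (2,24) (3,15) (6.5,1.5) (10,2) (15.5,17.5) (16.5,33) (5.5,27.5)
edge 0: (2,24)→(3,15)  cross = 2·15 − 3·24 = -42.0000; (r_i+r_j)·cross = 5·-42.0000 = -210.0000
edge 1: (3,15)→(6.5,1.5)  cross = 3·1.5 − 6.5·15 = -93.0000; (r_i+r_j)·cross = 9.5·-93.0000 = -883.5000
edge 2: (6.5,1.5)→(10,2)  cross = 6.5·2 − 10·1.5 = -2.0000; (r_i+r_j)·cross = 16.5·-2.0000 = -33.0000
edge 3: (10,2)→(15.5,17.5)  cross = 10·17.5 − 15.5·2 = 144.0000; (r_i+r_j)·cross = 25.5·144.0000 = 3672.0000
edge 4: (15.5,17.5)→(16.5,33)  cross = 15.5·33 − 16.5·17.5 = 222.7500; (r_i+r_j)·cross = 32·222.7500 = 7128.0000
edge 5: (16.5,33)→(5.5,27.5)  cross = 16.5·27.5 − 5.5·33 = 272.2500; (r_i+r_j)·cross = 22·272.2500 = 5989.5000
edge 6: (5.5,27.5)→(2,24)  cross = 5.5·24 − 2·27.5 = 77.0000; (r_i+r_j)·cross = 7.5·77.0000 = 577.5000
Σcross = 579.0000 → A = |Σcross|/2 = 289.5000 mm²
Σ(r_i+r_j)·cross = 16240.5000 → first moment M = |Σ|/6 = 2706.7500
R_c = M/A = 2706.7500/289.5000 = 9.3497 mm
θ = 114° = 1.989675 rad
V = θ·R_c·A = 1.989675·9.3497·289.5000 = 5385.554 mm³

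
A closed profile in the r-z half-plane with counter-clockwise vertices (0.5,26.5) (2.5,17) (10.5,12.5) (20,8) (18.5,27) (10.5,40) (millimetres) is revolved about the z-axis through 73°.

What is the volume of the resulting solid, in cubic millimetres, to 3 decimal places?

Volume = 5100.768 mm³

Profile (r,z), 6 vertices: (0.5,26.5) (2.5,17) (10.5,12.5) (20,8) (18.5,27) (10.5,40)
edge 0: (0.5,26.5)→(2.5,17)  cross = 0.5·17 − 2.5·26.5 = -57.7500; (r_i+r_j)·cross = 3·-57.7500 = -173.2500
edge 1: (2.5,17)→(10.5,12.5)  cross = 2.5·12.5 − 10.5·17 = -147.2500; (r_i+r_j)·cross = 13·-147.2500 = -1914.2500
edge 2: (10.5,12.5)→(20,8)  cross = 10.5·8 − 20·12.5 = -166.0000; (r_i+r_j)·cross = 30.5·-166.0000 = -5063.0000
edge 3: (20,8)→(18.5,27)  cross = 20·27 − 18.5·8 = 392.0000; (r_i+r_j)·cross = 38.5·392.0000 = 15092.0000
edge 4: (18.5,27)→(10.5,40)  cross = 18.5·40 − 10.5·27 = 456.5000; (r_i+r_j)·cross = 29·456.5000 = 13238.5000
edge 5: (10.5,40)→(0.5,26.5)  cross = 10.5·26.5 − 0.5·40 = 258.2500; (r_i+r_j)·cross = 11·258.2500 = 2840.7500
Σcross = 735.7500 → A = |Σcross|/2 = 367.8750 mm²
Σ(r_i+r_j)·cross = 24020.7500 → first moment M = |Σ|/6 = 4003.4583
R_c = M/A = 4003.4583/367.8750 = 10.8827 mm
θ = 73° = 1.274090 rad
V = θ·R_c·A = 1.274090·10.8827·367.8750 = 5100.768 mm³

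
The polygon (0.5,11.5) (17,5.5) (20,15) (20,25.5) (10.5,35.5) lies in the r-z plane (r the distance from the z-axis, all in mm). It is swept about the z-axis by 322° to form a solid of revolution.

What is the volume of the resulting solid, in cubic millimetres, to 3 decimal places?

Volume = 23429.146 mm³

Profile (r,z), 5 vertices: (0.5,11.5) (17,5.5) (20,15) (20,25.5) (10.5,35.5)
edge 0: (0.5,11.5)→(17,5.5)  cross = 0.5·5.5 − 17·11.5 = -192.7500; (r_i+r_j)·cross = 17.5·-192.7500 = -3373.1250
edge 1: (17,5.5)→(20,15)  cross = 17·15 − 20·5.5 = 145.0000; (r_i+r_j)·cross = 37·145.0000 = 5365.0000
edge 2: (20,15)→(20,25.5)  cross = 20·25.5 − 20·15 = 210.0000; (r_i+r_j)·cross = 40·210.0000 = 8400.0000
edge 3: (20,25.5)→(10.5,35.5)  cross = 20·35.5 − 10.5·25.5 = 442.2500; (r_i+r_j)·cross = 30.5·442.2500 = 13488.6250
edge 4: (10.5,35.5)→(0.5,11.5)  cross = 10.5·11.5 − 0.5·35.5 = 103.0000; (r_i+r_j)·cross = 11·103.0000 = 1133.0000
Σcross = 707.5000 → A = |Σcross|/2 = 353.7500 mm²
Σ(r_i+r_j)·cross = 25013.5000 → first moment M = |Σ|/6 = 4168.9167
R_c = M/A = 4168.9167/353.7500 = 11.7849 mm
θ = 322° = 5.619960 rad
V = θ·R_c·A = 5.619960·11.7849·353.7500 = 23429.146 mm³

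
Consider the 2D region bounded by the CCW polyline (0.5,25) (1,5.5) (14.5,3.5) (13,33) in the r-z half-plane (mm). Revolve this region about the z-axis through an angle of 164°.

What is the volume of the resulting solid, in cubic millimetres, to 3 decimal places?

Profile (r,z), 4 vertices: (0.5,25) (1,5.5) (14.5,3.5) (13,33)
edge 0: (0.5,25)→(1,5.5)  cross = 0.5·5.5 − 1·25 = -22.2500; (r_i+r_j)·cross = 1.5·-22.2500 = -33.3750
edge 1: (1,5.5)→(14.5,3.5)  cross = 1·3.5 − 14.5·5.5 = -76.2500; (r_i+r_j)·cross = 15.5·-76.2500 = -1181.8750
edge 2: (14.5,3.5)→(13,33)  cross = 14.5·33 − 13·3.5 = 433.0000; (r_i+r_j)·cross = 27.5·433.0000 = 11907.5000
edge 3: (13,33)→(0.5,25)  cross = 13·25 − 0.5·33 = 308.5000; (r_i+r_j)·cross = 13.5·308.5000 = 4164.7500
Σcross = 643.0000 → A = |Σcross|/2 = 321.5000 mm²
Σ(r_i+r_j)·cross = 14857.0000 → first moment M = |Σ|/6 = 2476.1667
R_c = M/A = 2476.1667/321.5000 = 7.7019 mm
θ = 164° = 2.862340 rad
V = θ·R_c·A = 2.862340·7.7019·321.5000 = 7087.631 mm³

Volume = 7087.631 mm³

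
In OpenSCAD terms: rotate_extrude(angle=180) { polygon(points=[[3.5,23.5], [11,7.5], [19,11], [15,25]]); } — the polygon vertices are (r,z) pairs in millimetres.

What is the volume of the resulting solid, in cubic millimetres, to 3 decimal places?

Volume = 5984.669 mm³

Profile (r,z), 4 vertices: (3.5,23.5) (11,7.5) (19,11) (15,25)
edge 0: (3.5,23.5)→(11,7.5)  cross = 3.5·7.5 − 11·23.5 = -232.2500; (r_i+r_j)·cross = 14.5·-232.2500 = -3367.6250
edge 1: (11,7.5)→(19,11)  cross = 11·11 − 19·7.5 = -21.5000; (r_i+r_j)·cross = 30·-21.5000 = -645.0000
edge 2: (19,11)→(15,25)  cross = 19·25 − 15·11 = 310.0000; (r_i+r_j)·cross = 34·310.0000 = 10540.0000
edge 3: (15,25)→(3.5,23.5)  cross = 15·23.5 − 3.5·25 = 265.0000; (r_i+r_j)·cross = 18.5·265.0000 = 4902.5000
Σcross = 321.2500 → A = |Σcross|/2 = 160.6250 mm²
Σ(r_i+r_j)·cross = 11429.8750 → first moment M = |Σ|/6 = 1904.9792
R_c = M/A = 1904.9792/160.6250 = 11.8598 mm
θ = 180° = 3.141593 rad
V = θ·R_c·A = 3.141593·11.8598·160.6250 = 5984.669 mm³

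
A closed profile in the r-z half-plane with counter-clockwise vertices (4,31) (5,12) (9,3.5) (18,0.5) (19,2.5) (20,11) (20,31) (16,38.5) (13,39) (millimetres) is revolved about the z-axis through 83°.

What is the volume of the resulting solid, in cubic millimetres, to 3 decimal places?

Volume = 9017.559 mm³

Profile (r,z), 9 vertices: (4,31) (5,12) (9,3.5) (18,0.5) (19,2.5) (20,11) (20,31) (16,38.5) (13,39)
edge 0: (4,31)→(5,12)  cross = 4·12 − 5·31 = -107.0000; (r_i+r_j)·cross = 9·-107.0000 = -963.0000
edge 1: (5,12)→(9,3.5)  cross = 5·3.5 − 9·12 = -90.5000; (r_i+r_j)·cross = 14·-90.5000 = -1267.0000
edge 2: (9,3.5)→(18,0.5)  cross = 9·0.5 − 18·3.5 = -58.5000; (r_i+r_j)·cross = 27·-58.5000 = -1579.5000
edge 3: (18,0.5)→(19,2.5)  cross = 18·2.5 − 19·0.5 = 35.5000; (r_i+r_j)·cross = 37·35.5000 = 1313.5000
edge 4: (19,2.5)→(20,11)  cross = 19·11 − 20·2.5 = 159.0000; (r_i+r_j)·cross = 39·159.0000 = 6201.0000
edge 5: (20,11)→(20,31)  cross = 20·31 − 20·11 = 400.0000; (r_i+r_j)·cross = 40·400.0000 = 16000.0000
edge 6: (20,31)→(16,38.5)  cross = 20·38.5 − 16·31 = 274.0000; (r_i+r_j)·cross = 36·274.0000 = 9864.0000
edge 7: (16,38.5)→(13,39)  cross = 16·39 − 13·38.5 = 123.5000; (r_i+r_j)·cross = 29·123.5000 = 3581.5000
edge 8: (13,39)→(4,31)  cross = 13·31 − 4·39 = 247.0000; (r_i+r_j)·cross = 17·247.0000 = 4199.0000
Σcross = 983.0000 → A = |Σcross|/2 = 491.5000 mm²
Σ(r_i+r_j)·cross = 37349.5000 → first moment M = |Σ|/6 = 6224.9167
R_c = M/A = 6224.9167/491.5000 = 12.6651 mm
θ = 83° = 1.448623 rad
V = θ·R_c·A = 1.448623·12.6651·491.5000 = 9017.559 mm³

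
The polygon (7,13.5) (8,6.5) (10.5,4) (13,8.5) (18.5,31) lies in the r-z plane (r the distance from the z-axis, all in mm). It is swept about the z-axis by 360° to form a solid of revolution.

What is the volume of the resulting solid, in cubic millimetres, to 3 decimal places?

Volume = 8213.694 mm³

Profile (r,z), 5 vertices: (7,13.5) (8,6.5) (10.5,4) (13,8.5) (18.5,31)
edge 0: (7,13.5)→(8,6.5)  cross = 7·6.5 − 8·13.5 = -62.5000; (r_i+r_j)·cross = 15·-62.5000 = -937.5000
edge 1: (8,6.5)→(10.5,4)  cross = 8·4 − 10.5·6.5 = -36.2500; (r_i+r_j)·cross = 18.5·-36.2500 = -670.6250
edge 2: (10.5,4)→(13,8.5)  cross = 10.5·8.5 − 13·4 = 37.2500; (r_i+r_j)·cross = 23.5·37.2500 = 875.3750
edge 3: (13,8.5)→(18.5,31)  cross = 13·31 − 18.5·8.5 = 245.7500; (r_i+r_j)·cross = 31.5·245.7500 = 7741.1250
edge 4: (18.5,31)→(7,13.5)  cross = 18.5·13.5 − 7·31 = 32.7500; (r_i+r_j)·cross = 25.5·32.7500 = 835.1250
Σcross = 217.0000 → A = |Σcross|/2 = 108.5000 mm²
Σ(r_i+r_j)·cross = 7843.5000 → first moment M = |Σ|/6 = 1307.2500
R_c = M/A = 1307.2500/108.5000 = 12.0484 mm
θ = 360° = 6.283185 rad
V = θ·R_c·A = 6.283185·12.0484·108.5000 = 8213.694 mm³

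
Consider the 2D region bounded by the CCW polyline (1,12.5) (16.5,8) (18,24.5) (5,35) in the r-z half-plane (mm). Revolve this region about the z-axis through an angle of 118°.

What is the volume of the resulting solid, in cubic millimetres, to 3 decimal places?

Volume = 5954.239 mm³

Profile (r,z), 4 vertices: (1,12.5) (16.5,8) (18,24.5) (5,35)
edge 0: (1,12.5)→(16.5,8)  cross = 1·8 − 16.5·12.5 = -198.2500; (r_i+r_j)·cross = 17.5·-198.2500 = -3469.3750
edge 1: (16.5,8)→(18,24.5)  cross = 16.5·24.5 − 18·8 = 260.2500; (r_i+r_j)·cross = 34.5·260.2500 = 8978.6250
edge 2: (18,24.5)→(5,35)  cross = 18·35 − 5·24.5 = 507.5000; (r_i+r_j)·cross = 23·507.5000 = 11672.5000
edge 3: (5,35)→(1,12.5)  cross = 5·12.5 − 1·35 = 27.5000; (r_i+r_j)·cross = 6·27.5000 = 165.0000
Σcross = 597.0000 → A = |Σcross|/2 = 298.5000 mm²
Σ(r_i+r_j)·cross = 17346.7500 → first moment M = |Σ|/6 = 2891.1250
R_c = M/A = 2891.1250/298.5000 = 9.6855 mm
θ = 118° = 2.059489 rad
V = θ·R_c·A = 2.059489·9.6855·298.5000 = 5954.239 mm³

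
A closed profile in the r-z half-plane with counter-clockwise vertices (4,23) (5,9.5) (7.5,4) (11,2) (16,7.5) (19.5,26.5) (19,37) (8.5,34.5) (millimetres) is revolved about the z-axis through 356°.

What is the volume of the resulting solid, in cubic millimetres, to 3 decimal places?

Profile (r,z), 8 vertices: (4,23) (5,9.5) (7.5,4) (11,2) (16,7.5) (19.5,26.5) (19,37) (8.5,34.5)
edge 0: (4,23)→(5,9.5)  cross = 4·9.5 − 5·23 = -77.0000; (r_i+r_j)·cross = 9·-77.0000 = -693.0000
edge 1: (5,9.5)→(7.5,4)  cross = 5·4 − 7.5·9.5 = -51.2500; (r_i+r_j)·cross = 12.5·-51.2500 = -640.6250
edge 2: (7.5,4)→(11,2)  cross = 7.5·2 − 11·4 = -29.0000; (r_i+r_j)·cross = 18.5·-29.0000 = -536.5000
edge 3: (11,2)→(16,7.5)  cross = 11·7.5 − 16·2 = 50.5000; (r_i+r_j)·cross = 27·50.5000 = 1363.5000
edge 4: (16,7.5)→(19.5,26.5)  cross = 16·26.5 − 19.5·7.5 = 277.7500; (r_i+r_j)·cross = 35.5·277.7500 = 9860.1250
edge 5: (19.5,26.5)→(19,37)  cross = 19.5·37 − 19·26.5 = 218.0000; (r_i+r_j)·cross = 38.5·218.0000 = 8393.0000
edge 6: (19,37)→(8.5,34.5)  cross = 19·34.5 − 8.5·37 = 341.0000; (r_i+r_j)·cross = 27.5·341.0000 = 9377.5000
edge 7: (8.5,34.5)→(4,23)  cross = 8.5·23 − 4·34.5 = 57.5000; (r_i+r_j)·cross = 12.5·57.5000 = 718.7500
Σcross = 787.5000 → A = |Σcross|/2 = 393.7500 mm²
Σ(r_i+r_j)·cross = 27842.7500 → first moment M = |Σ|/6 = 4640.4583
R_c = M/A = 4640.4583/393.7500 = 11.7853 mm
θ = 356° = 6.213372 rad
V = θ·R_c·A = 6.213372·11.7853·393.7500 = 28832.895 mm³

Volume = 28832.895 mm³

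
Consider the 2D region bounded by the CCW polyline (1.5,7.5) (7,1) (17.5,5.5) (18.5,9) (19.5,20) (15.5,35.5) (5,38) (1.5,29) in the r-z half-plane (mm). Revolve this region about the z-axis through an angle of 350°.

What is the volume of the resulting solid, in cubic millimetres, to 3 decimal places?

Volume = 32344.042 mm³

Profile (r,z), 8 vertices: (1.5,7.5) (7,1) (17.5,5.5) (18.5,9) (19.5,20) (15.5,35.5) (5,38) (1.5,29)
edge 0: (1.5,7.5)→(7,1)  cross = 1.5·1 − 7·7.5 = -51.0000; (r_i+r_j)·cross = 8.5·-51.0000 = -433.5000
edge 1: (7,1)→(17.5,5.5)  cross = 7·5.5 − 17.5·1 = 21.0000; (r_i+r_j)·cross = 24.5·21.0000 = 514.5000
edge 2: (17.5,5.5)→(18.5,9)  cross = 17.5·9 − 18.5·5.5 = 55.7500; (r_i+r_j)·cross = 36·55.7500 = 2007.0000
edge 3: (18.5,9)→(19.5,20)  cross = 18.5·20 − 19.5·9 = 194.5000; (r_i+r_j)·cross = 38·194.5000 = 7391.0000
edge 4: (19.5,20)→(15.5,35.5)  cross = 19.5·35.5 − 15.5·20 = 382.2500; (r_i+r_j)·cross = 35·382.2500 = 13378.7500
edge 5: (15.5,35.5)→(5,38)  cross = 15.5·38 − 5·35.5 = 411.5000; (r_i+r_j)·cross = 20.5·411.5000 = 8435.7500
edge 6: (5,38)→(1.5,29)  cross = 5·29 − 1.5·38 = 88.0000; (r_i+r_j)·cross = 6.5·88.0000 = 572.0000
edge 7: (1.5,29)→(1.5,7.5)  cross = 1.5·7.5 − 1.5·29 = -32.2500; (r_i+r_j)·cross = 3·-32.2500 = -96.7500
Σcross = 1069.7500 → A = |Σcross|/2 = 534.8750 mm²
Σ(r_i+r_j)·cross = 31768.7500 → first moment M = |Σ|/6 = 5294.7917
R_c = M/A = 5294.7917/534.8750 = 9.8991 mm
θ = 350° = 6.108652 rad
V = θ·R_c·A = 6.108652·9.8991·534.8750 = 32344.042 mm³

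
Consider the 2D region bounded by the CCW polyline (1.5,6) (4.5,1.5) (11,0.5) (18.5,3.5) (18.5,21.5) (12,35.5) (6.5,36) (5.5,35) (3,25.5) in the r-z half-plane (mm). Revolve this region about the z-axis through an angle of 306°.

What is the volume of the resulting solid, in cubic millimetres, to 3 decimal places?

Profile (r,z), 9 vertices: (1.5,6) (4.5,1.5) (11,0.5) (18.5,3.5) (18.5,21.5) (12,35.5) (6.5,36) (5.5,35) (3,25.5)
edge 0: (1.5,6)→(4.5,1.5)  cross = 1.5·1.5 − 4.5·6 = -24.7500; (r_i+r_j)·cross = 6·-24.7500 = -148.5000
edge 1: (4.5,1.5)→(11,0.5)  cross = 4.5·0.5 − 11·1.5 = -14.2500; (r_i+r_j)·cross = 15.5·-14.2500 = -220.8750
edge 2: (11,0.5)→(18.5,3.5)  cross = 11·3.5 − 18.5·0.5 = 29.2500; (r_i+r_j)·cross = 29.5·29.2500 = 862.8750
edge 3: (18.5,3.5)→(18.5,21.5)  cross = 18.5·21.5 − 18.5·3.5 = 333.0000; (r_i+r_j)·cross = 37·333.0000 = 12321.0000
edge 4: (18.5,21.5)→(12,35.5)  cross = 18.5·35.5 − 12·21.5 = 398.7500; (r_i+r_j)·cross = 30.5·398.7500 = 12161.8750
edge 5: (12,35.5)→(6.5,36)  cross = 12·36 − 6.5·35.5 = 201.2500; (r_i+r_j)·cross = 18.5·201.2500 = 3723.1250
edge 6: (6.5,36)→(5.5,35)  cross = 6.5·35 − 5.5·36 = 29.5000; (r_i+r_j)·cross = 12·29.5000 = 354.0000
edge 7: (5.5,35)→(3,25.5)  cross = 5.5·25.5 − 3·35 = 35.2500; (r_i+r_j)·cross = 8.5·35.2500 = 299.6250
edge 8: (3,25.5)→(1.5,6)  cross = 3·6 − 1.5·25.5 = -20.2500; (r_i+r_j)·cross = 4.5·-20.2500 = -91.1250
Σcross = 967.7500 → A = |Σcross|/2 = 483.8750 mm²
Σ(r_i+r_j)·cross = 29262.0000 → first moment M = |Σ|/6 = 4877.0000
R_c = M/A = 4877.0000/483.8750 = 10.0790 mm
θ = 306° = 5.340708 rad
V = θ·R_c·A = 5.340708·10.0790·483.8750 = 26046.631 mm³

Volume = 26046.631 mm³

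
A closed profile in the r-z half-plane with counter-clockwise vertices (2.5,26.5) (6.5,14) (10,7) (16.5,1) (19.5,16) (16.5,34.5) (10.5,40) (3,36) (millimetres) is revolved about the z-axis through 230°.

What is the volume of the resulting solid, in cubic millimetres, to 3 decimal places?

Volume = 19664.007 mm³

Profile (r,z), 8 vertices: (2.5,26.5) (6.5,14) (10,7) (16.5,1) (19.5,16) (16.5,34.5) (10.5,40) (3,36)
edge 0: (2.5,26.5)→(6.5,14)  cross = 2.5·14 − 6.5·26.5 = -137.2500; (r_i+r_j)·cross = 9·-137.2500 = -1235.2500
edge 1: (6.5,14)→(10,7)  cross = 6.5·7 − 10·14 = -94.5000; (r_i+r_j)·cross = 16.5·-94.5000 = -1559.2500
edge 2: (10,7)→(16.5,1)  cross = 10·1 − 16.5·7 = -105.5000; (r_i+r_j)·cross = 26.5·-105.5000 = -2795.7500
edge 3: (16.5,1)→(19.5,16)  cross = 16.5·16 − 19.5·1 = 244.5000; (r_i+r_j)·cross = 36·244.5000 = 8802.0000
edge 4: (19.5,16)→(16.5,34.5)  cross = 19.5·34.5 − 16.5·16 = 408.7500; (r_i+r_j)·cross = 36·408.7500 = 14715.0000
edge 5: (16.5,34.5)→(10.5,40)  cross = 16.5·40 − 10.5·34.5 = 297.7500; (r_i+r_j)·cross = 27·297.7500 = 8039.2500
edge 6: (10.5,40)→(3,36)  cross = 10.5·36 − 3·40 = 258.0000; (r_i+r_j)·cross = 13.5·258.0000 = 3483.0000
edge 7: (3,36)→(2.5,26.5)  cross = 3·26.5 − 2.5·36 = -10.5000; (r_i+r_j)·cross = 5.5·-10.5000 = -57.7500
Σcross = 861.2500 → A = |Σcross|/2 = 430.6250 mm²
Σ(r_i+r_j)·cross = 29391.2500 → first moment M = |Σ|/6 = 4898.5417
R_c = M/A = 4898.5417/430.6250 = 11.3754 mm
θ = 230° = 4.014257 rad
V = θ·R_c·A = 4.014257·11.3754·430.6250 = 19664.007 mm³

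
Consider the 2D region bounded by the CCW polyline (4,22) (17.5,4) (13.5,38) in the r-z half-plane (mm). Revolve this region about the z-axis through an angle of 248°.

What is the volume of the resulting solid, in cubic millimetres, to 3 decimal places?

Profile (r,z), 3 vertices: (4,22) (17.5,4) (13.5,38)
edge 0: (4,22)→(17.5,4)  cross = 4·4 − 17.5·22 = -369.0000; (r_i+r_j)·cross = 21.5·-369.0000 = -7933.5000
edge 1: (17.5,4)→(13.5,38)  cross = 17.5·38 − 13.5·4 = 611.0000; (r_i+r_j)·cross = 31·611.0000 = 18941.0000
edge 2: (13.5,38)→(4,22)  cross = 13.5·22 − 4·38 = 145.0000; (r_i+r_j)·cross = 17.5·145.0000 = 2537.5000
Σcross = 387.0000 → A = |Σcross|/2 = 193.5000 mm²
Σ(r_i+r_j)·cross = 13545.0000 → first moment M = |Σ|/6 = 2257.5000
R_c = M/A = 2257.5000/193.5000 = 11.6667 mm
θ = 248° = 4.328417 rad
V = θ·R_c·A = 4.328417·11.6667·193.5000 = 9771.400 mm³

Volume = 9771.400 mm³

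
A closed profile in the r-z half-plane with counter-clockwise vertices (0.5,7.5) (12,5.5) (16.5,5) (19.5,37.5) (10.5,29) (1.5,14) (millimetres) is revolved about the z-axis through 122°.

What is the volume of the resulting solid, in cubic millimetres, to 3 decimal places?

Profile (r,z), 6 vertices: (0.5,7.5) (12,5.5) (16.5,5) (19.5,37.5) (10.5,29) (1.5,14)
edge 0: (0.5,7.5)→(12,5.5)  cross = 0.5·5.5 − 12·7.5 = -87.2500; (r_i+r_j)·cross = 12.5·-87.2500 = -1090.6250
edge 1: (12,5.5)→(16.5,5)  cross = 12·5 − 16.5·5.5 = -30.7500; (r_i+r_j)·cross = 28.5·-30.7500 = -876.3750
edge 2: (16.5,5)→(19.5,37.5)  cross = 16.5·37.5 − 19.5·5 = 521.2500; (r_i+r_j)·cross = 36·521.2500 = 18765.0000
edge 3: (19.5,37.5)→(10.5,29)  cross = 19.5·29 − 10.5·37.5 = 171.7500; (r_i+r_j)·cross = 30·171.7500 = 5152.5000
edge 4: (10.5,29)→(1.5,14)  cross = 10.5·14 − 1.5·29 = 103.5000; (r_i+r_j)·cross = 12·103.5000 = 1242.0000
edge 5: (1.5,14)→(0.5,7.5)  cross = 1.5·7.5 − 0.5·14 = 4.2500; (r_i+r_j)·cross = 2·4.2500 = 8.5000
Σcross = 682.7500 → A = |Σcross|/2 = 341.3750 mm²
Σ(r_i+r_j)·cross = 23201.0000 → first moment M = |Σ|/6 = 3866.8333
R_c = M/A = 3866.8333/341.3750 = 11.3272 mm
θ = 122° = 2.129302 rad
V = θ·R_c·A = 2.129302·11.3272·341.3750 = 8233.655 mm³

Volume = 8233.655 mm³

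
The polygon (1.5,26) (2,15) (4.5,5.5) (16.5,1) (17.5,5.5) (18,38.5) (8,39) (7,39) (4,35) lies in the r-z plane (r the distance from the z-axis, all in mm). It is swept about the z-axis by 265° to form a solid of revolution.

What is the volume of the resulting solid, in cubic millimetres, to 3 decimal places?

Volume = 25209.712 mm³

Profile (r,z), 9 vertices: (1.5,26) (2,15) (4.5,5.5) (16.5,1) (17.5,5.5) (18,38.5) (8,39) (7,39) (4,35)
edge 0: (1.5,26)→(2,15)  cross = 1.5·15 − 2·26 = -29.5000; (r_i+r_j)·cross = 3.5·-29.5000 = -103.2500
edge 1: (2,15)→(4.5,5.5)  cross = 2·5.5 − 4.5·15 = -56.5000; (r_i+r_j)·cross = 6.5·-56.5000 = -367.2500
edge 2: (4.5,5.5)→(16.5,1)  cross = 4.5·1 − 16.5·5.5 = -86.2500; (r_i+r_j)·cross = 21·-86.2500 = -1811.2500
edge 3: (16.5,1)→(17.5,5.5)  cross = 16.5·5.5 − 17.5·1 = 73.2500; (r_i+r_j)·cross = 34·73.2500 = 2490.5000
edge 4: (17.5,5.5)→(18,38.5)  cross = 17.5·38.5 − 18·5.5 = 574.7500; (r_i+r_j)·cross = 35.5·574.7500 = 20403.6250
edge 5: (18,38.5)→(8,39)  cross = 18·39 − 8·38.5 = 394.0000; (r_i+r_j)·cross = 26·394.0000 = 10244.0000
edge 6: (8,39)→(7,39)  cross = 8·39 − 7·39 = 39.0000; (r_i+r_j)·cross = 15·39.0000 = 585.0000
edge 7: (7,39)→(4,35)  cross = 7·35 − 4·39 = 89.0000; (r_i+r_j)·cross = 11·89.0000 = 979.0000
edge 8: (4,35)→(1.5,26)  cross = 4·26 − 1.5·35 = 51.5000; (r_i+r_j)·cross = 5.5·51.5000 = 283.2500
Σcross = 1049.2500 → A = |Σcross|/2 = 524.6250 mm²
Σ(r_i+r_j)·cross = 32703.6250 → first moment M = |Σ|/6 = 5450.6042
R_c = M/A = 5450.6042/524.6250 = 10.3895 mm
θ = 265° = 4.625123 rad
V = θ·R_c·A = 4.625123·10.3895·524.6250 = 25209.712 mm³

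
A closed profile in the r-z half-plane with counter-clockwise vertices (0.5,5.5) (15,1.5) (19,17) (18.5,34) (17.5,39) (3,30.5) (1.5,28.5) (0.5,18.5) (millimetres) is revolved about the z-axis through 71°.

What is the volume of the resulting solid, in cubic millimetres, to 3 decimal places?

Profile (r,z), 8 vertices: (0.5,5.5) (15,1.5) (19,17) (18.5,34) (17.5,39) (3,30.5) (1.5,28.5) (0.5,18.5)
edge 0: (0.5,5.5)→(15,1.5)  cross = 0.5·1.5 − 15·5.5 = -81.7500; (r_i+r_j)·cross = 15.5·-81.7500 = -1267.1250
edge 1: (15,1.5)→(19,17)  cross = 15·17 − 19·1.5 = 226.5000; (r_i+r_j)·cross = 34·226.5000 = 7701.0000
edge 2: (19,17)→(18.5,34)  cross = 19·34 − 18.5·17 = 331.5000; (r_i+r_j)·cross = 37.5·331.5000 = 12431.2500
edge 3: (18.5,34)→(17.5,39)  cross = 18.5·39 − 17.5·34 = 126.5000; (r_i+r_j)·cross = 36·126.5000 = 4554.0000
edge 4: (17.5,39)→(3,30.5)  cross = 17.5·30.5 − 3·39 = 416.7500; (r_i+r_j)·cross = 20.5·416.7500 = 8543.3750
edge 5: (3,30.5)→(1.5,28.5)  cross = 3·28.5 − 1.5·30.5 = 39.7500; (r_i+r_j)·cross = 4.5·39.7500 = 178.8750
edge 6: (1.5,28.5)→(0.5,18.5)  cross = 1.5·18.5 − 0.5·28.5 = 13.5000; (r_i+r_j)·cross = 2·13.5000 = 27.0000
edge 7: (0.5,18.5)→(0.5,5.5)  cross = 0.5·5.5 − 0.5·18.5 = -6.5000; (r_i+r_j)·cross = 1·-6.5000 = -6.5000
Σcross = 1066.2500 → A = |Σcross|/2 = 533.1250 mm²
Σ(r_i+r_j)·cross = 32161.8750 → first moment M = |Σ|/6 = 5360.3125
R_c = M/A = 5360.3125/533.1250 = 10.0545 mm
θ = 71° = 1.239184 rad
V = θ·R_c·A = 1.239184·10.0545·533.1250 = 6642.412 mm³

Volume = 6642.412 mm³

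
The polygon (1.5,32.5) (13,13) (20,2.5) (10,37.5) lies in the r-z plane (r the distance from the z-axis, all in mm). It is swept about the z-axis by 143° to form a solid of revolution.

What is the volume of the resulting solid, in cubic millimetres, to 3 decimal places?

Profile (r,z), 4 vertices: (1.5,32.5) (13,13) (20,2.5) (10,37.5)
edge 0: (1.5,32.5)→(13,13)  cross = 1.5·13 − 13·32.5 = -403.0000; (r_i+r_j)·cross = 14.5·-403.0000 = -5843.5000
edge 1: (13,13)→(20,2.5)  cross = 13·2.5 − 20·13 = -227.5000; (r_i+r_j)·cross = 33·-227.5000 = -7507.5000
edge 2: (20,2.5)→(10,37.5)  cross = 20·37.5 − 10·2.5 = 725.0000; (r_i+r_j)·cross = 30·725.0000 = 21750.0000
edge 3: (10,37.5)→(1.5,32.5)  cross = 10·32.5 − 1.5·37.5 = 268.7500; (r_i+r_j)·cross = 11.5·268.7500 = 3090.6250
Σcross = 363.2500 → A = |Σcross|/2 = 181.6250 mm²
Σ(r_i+r_j)·cross = 11489.6250 → first moment M = |Σ|/6 = 1914.9375
R_c = M/A = 1914.9375/181.6250 = 10.5434 mm
θ = 143° = 2.495821 rad
V = θ·R_c·A = 2.495821·10.5434·181.6250 = 4779.341 mm³

Volume = 4779.341 mm³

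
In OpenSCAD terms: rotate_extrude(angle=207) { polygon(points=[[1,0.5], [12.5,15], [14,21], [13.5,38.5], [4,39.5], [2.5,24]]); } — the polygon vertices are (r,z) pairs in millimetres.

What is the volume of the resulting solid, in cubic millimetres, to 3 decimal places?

Volume = 9077.239 mm³

Profile (r,z), 6 vertices: (1,0.5) (12.5,15) (14,21) (13.5,38.5) (4,39.5) (2.5,24)
edge 0: (1,0.5)→(12.5,15)  cross = 1·15 − 12.5·0.5 = 8.7500; (r_i+r_j)·cross = 13.5·8.7500 = 118.1250
edge 1: (12.5,15)→(14,21)  cross = 12.5·21 − 14·15 = 52.5000; (r_i+r_j)·cross = 26.5·52.5000 = 1391.2500
edge 2: (14,21)→(13.5,38.5)  cross = 14·38.5 − 13.5·21 = 255.5000; (r_i+r_j)·cross = 27.5·255.5000 = 7026.2500
edge 3: (13.5,38.5)→(4,39.5)  cross = 13.5·39.5 − 4·38.5 = 379.2500; (r_i+r_j)·cross = 17.5·379.2500 = 6636.8750
edge 4: (4,39.5)→(2.5,24)  cross = 4·24 − 2.5·39.5 = -2.7500; (r_i+r_j)·cross = 6.5·-2.7500 = -17.8750
edge 5: (2.5,24)→(1,0.5)  cross = 2.5·0.5 − 1·24 = -22.7500; (r_i+r_j)·cross = 3.5·-22.7500 = -79.6250
Σcross = 670.5000 → A = |Σcross|/2 = 335.2500 mm²
Σ(r_i+r_j)·cross = 15075.0000 → first moment M = |Σ|/6 = 2512.5000
R_c = M/A = 2512.5000/335.2500 = 7.4944 mm
θ = 207° = 3.612832 rad
V = θ·R_c·A = 3.612832·7.4944·335.2500 = 9077.239 mm³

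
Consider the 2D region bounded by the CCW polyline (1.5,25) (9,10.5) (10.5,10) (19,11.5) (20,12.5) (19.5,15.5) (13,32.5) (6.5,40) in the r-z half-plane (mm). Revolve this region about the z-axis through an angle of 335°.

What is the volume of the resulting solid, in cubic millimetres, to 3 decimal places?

Profile (r,z), 8 vertices: (1.5,25) (9,10.5) (10.5,10) (19,11.5) (20,12.5) (19.5,15.5) (13,32.5) (6.5,40)
edge 0: (1.5,25)→(9,10.5)  cross = 1.5·10.5 − 9·25 = -209.2500; (r_i+r_j)·cross = 10.5·-209.2500 = -2197.1250
edge 1: (9,10.5)→(10.5,10)  cross = 9·10 − 10.5·10.5 = -20.2500; (r_i+r_j)·cross = 19.5·-20.2500 = -394.8750
edge 2: (10.5,10)→(19,11.5)  cross = 10.5·11.5 − 19·10 = -69.2500; (r_i+r_j)·cross = 29.5·-69.2500 = -2042.8750
edge 3: (19,11.5)→(20,12.5)  cross = 19·12.5 − 20·11.5 = 7.5000; (r_i+r_j)·cross = 39·7.5000 = 292.5000
edge 4: (20,12.5)→(19.5,15.5)  cross = 20·15.5 − 19.5·12.5 = 66.2500; (r_i+r_j)·cross = 39.5·66.2500 = 2616.8750
edge 5: (19.5,15.5)→(13,32.5)  cross = 19.5·32.5 − 13·15.5 = 432.2500; (r_i+r_j)·cross = 32.5·432.2500 = 14048.1250
edge 6: (13,32.5)→(6.5,40)  cross = 13·40 − 6.5·32.5 = 308.7500; (r_i+r_j)·cross = 19.5·308.7500 = 6020.6250
edge 7: (6.5,40)→(1.5,25)  cross = 6.5·25 − 1.5·40 = 102.5000; (r_i+r_j)·cross = 8·102.5000 = 820.0000
Σcross = 618.5000 → A = |Σcross|/2 = 309.2500 mm²
Σ(r_i+r_j)·cross = 19163.2500 → first moment M = |Σ|/6 = 3193.8750
R_c = M/A = 3193.8750/309.2500 = 10.3278 mm
θ = 335° = 5.846853 rad
V = θ·R_c·A = 5.846853·10.3278·309.2500 = 18674.118 mm³

Volume = 18674.118 mm³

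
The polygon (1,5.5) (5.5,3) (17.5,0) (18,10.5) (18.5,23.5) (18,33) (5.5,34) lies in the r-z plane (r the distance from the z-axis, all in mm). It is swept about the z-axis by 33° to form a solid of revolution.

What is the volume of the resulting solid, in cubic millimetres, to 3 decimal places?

Profile (r,z), 7 vertices: (1,5.5) (5.5,3) (17.5,0) (18,10.5) (18.5,23.5) (18,33) (5.5,34)
edge 0: (1,5.5)→(5.5,3)  cross = 1·3 − 5.5·5.5 = -27.2500; (r_i+r_j)·cross = 6.5·-27.2500 = -177.1250
edge 1: (5.5,3)→(17.5,0)  cross = 5.5·0 − 17.5·3 = -52.5000; (r_i+r_j)·cross = 23·-52.5000 = -1207.5000
edge 2: (17.5,0)→(18,10.5)  cross = 17.5·10.5 − 18·0 = 183.7500; (r_i+r_j)·cross = 35.5·183.7500 = 6523.1250
edge 3: (18,10.5)→(18.5,23.5)  cross = 18·23.5 − 18.5·10.5 = 228.7500; (r_i+r_j)·cross = 36.5·228.7500 = 8349.3750
edge 4: (18.5,23.5)→(18,33)  cross = 18.5·33 − 18·23.5 = 187.5000; (r_i+r_j)·cross = 36.5·187.5000 = 6843.7500
edge 5: (18,33)→(5.5,34)  cross = 18·34 − 5.5·33 = 430.5000; (r_i+r_j)·cross = 23.5·430.5000 = 10116.7500
edge 6: (5.5,34)→(1,5.5)  cross = 5.5·5.5 − 1·34 = -3.7500; (r_i+r_j)·cross = 6.5·-3.7500 = -24.3750
Σcross = 947.0000 → A = |Σcross|/2 = 473.5000 mm²
Σ(r_i+r_j)·cross = 30424.0000 → first moment M = |Σ|/6 = 5070.6667
R_c = M/A = 5070.6667/473.5000 = 10.7089 mm
θ = 33° = 0.575959 rad
V = θ·R_c·A = 0.575959·10.7089·473.5000 = 2920.494 mm³

Volume = 2920.494 mm³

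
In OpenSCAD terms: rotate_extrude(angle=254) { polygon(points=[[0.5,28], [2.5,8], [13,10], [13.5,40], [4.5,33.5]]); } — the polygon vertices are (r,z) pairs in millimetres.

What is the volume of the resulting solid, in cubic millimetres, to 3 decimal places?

Profile (r,z), 5 vertices: (0.5,28) (2.5,8) (13,10) (13.5,40) (4.5,33.5)
edge 0: (0.5,28)→(2.5,8)  cross = 0.5·8 − 2.5·28 = -66.0000; (r_i+r_j)·cross = 3·-66.0000 = -198.0000
edge 1: (2.5,8)→(13,10)  cross = 2.5·10 − 13·8 = -79.0000; (r_i+r_j)·cross = 15.5·-79.0000 = -1224.5000
edge 2: (13,10)→(13.5,40)  cross = 13·40 − 13.5·10 = 385.0000; (r_i+r_j)·cross = 26.5·385.0000 = 10202.5000
edge 3: (13.5,40)→(4.5,33.5)  cross = 13.5·33.5 − 4.5·40 = 272.2500; (r_i+r_j)·cross = 18·272.2500 = 4900.5000
edge 4: (4.5,33.5)→(0.5,28)  cross = 4.5·28 − 0.5·33.5 = 109.2500; (r_i+r_j)·cross = 5·109.2500 = 546.2500
Σcross = 621.5000 → A = |Σcross|/2 = 310.7500 mm²
Σ(r_i+r_j)·cross = 14226.7500 → first moment M = |Σ|/6 = 2371.1250
R_c = M/A = 2371.1250/310.7500 = 7.6303 mm
θ = 254° = 4.433136 rad
V = θ·R_c·A = 4.433136·7.6303·310.7500 = 10511.520 mm³

Volume = 10511.520 mm³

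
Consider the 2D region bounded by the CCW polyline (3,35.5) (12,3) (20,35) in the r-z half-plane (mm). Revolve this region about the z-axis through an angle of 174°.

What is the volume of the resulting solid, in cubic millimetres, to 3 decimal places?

Volume = 9707.870 mm³

Profile (r,z), 3 vertices: (3,35.5) (12,3) (20,35)
edge 0: (3,35.5)→(12,3)  cross = 3·3 − 12·35.5 = -417.0000; (r_i+r_j)·cross = 15·-417.0000 = -6255.0000
edge 1: (12,3)→(20,35)  cross = 12·35 − 20·3 = 360.0000; (r_i+r_j)·cross = 32·360.0000 = 11520.0000
edge 2: (20,35)→(3,35.5)  cross = 20·35.5 − 3·35 = 605.0000; (r_i+r_j)·cross = 23·605.0000 = 13915.0000
Σcross = 548.0000 → A = |Σcross|/2 = 274.0000 mm²
Σ(r_i+r_j)·cross = 19180.0000 → first moment M = |Σ|/6 = 3196.6667
R_c = M/A = 3196.6667/274.0000 = 11.6667 mm
θ = 174° = 3.036873 rad
V = θ·R_c·A = 3.036873·11.6667·274.0000 = 9707.870 mm³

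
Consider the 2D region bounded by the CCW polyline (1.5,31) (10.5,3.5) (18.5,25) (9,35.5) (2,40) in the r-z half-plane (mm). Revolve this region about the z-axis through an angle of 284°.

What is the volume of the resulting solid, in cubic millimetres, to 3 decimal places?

Profile (r,z), 5 vertices: (1.5,31) (10.5,3.5) (18.5,25) (9,35.5) (2,40)
edge 0: (1.5,31)→(10.5,3.5)  cross = 1.5·3.5 − 10.5·31 = -320.2500; (r_i+r_j)·cross = 12·-320.2500 = -3843.0000
edge 1: (10.5,3.5)→(18.5,25)  cross = 10.5·25 − 18.5·3.5 = 197.7500; (r_i+r_j)·cross = 29·197.7500 = 5734.7500
edge 2: (18.5,25)→(9,35.5)  cross = 18.5·35.5 − 9·25 = 431.7500; (r_i+r_j)·cross = 27.5·431.7500 = 11873.1250
edge 3: (9,35.5)→(2,40)  cross = 9·40 − 2·35.5 = 289.0000; (r_i+r_j)·cross = 11·289.0000 = 3179.0000
edge 4: (2,40)→(1.5,31)  cross = 2·31 − 1.5·40 = 2.0000; (r_i+r_j)·cross = 3.5·2.0000 = 7.0000
Σcross = 600.2500 → A = |Σcross|/2 = 300.1250 mm²
Σ(r_i+r_j)·cross = 16950.8750 → first moment M = |Σ|/6 = 2825.1458
R_c = M/A = 2825.1458/300.1250 = 9.4132 mm
θ = 284° = 4.956735 rad
V = θ·R_c·A = 4.956735·9.4132·300.1250 = 14003.499 mm³

Volume = 14003.499 mm³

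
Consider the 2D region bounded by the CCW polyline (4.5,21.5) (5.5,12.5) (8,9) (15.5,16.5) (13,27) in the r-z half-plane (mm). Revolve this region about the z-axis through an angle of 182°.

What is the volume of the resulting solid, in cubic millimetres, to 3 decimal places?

Volume = 3759.387 mm³

Profile (r,z), 5 vertices: (4.5,21.5) (5.5,12.5) (8,9) (15.5,16.5) (13,27)
edge 0: (4.5,21.5)→(5.5,12.5)  cross = 4.5·12.5 − 5.5·21.5 = -62.0000; (r_i+r_j)·cross = 10·-62.0000 = -620.0000
edge 1: (5.5,12.5)→(8,9)  cross = 5.5·9 − 8·12.5 = -50.5000; (r_i+r_j)·cross = 13.5·-50.5000 = -681.7500
edge 2: (8,9)→(15.5,16.5)  cross = 8·16.5 − 15.5·9 = -7.5000; (r_i+r_j)·cross = 23.5·-7.5000 = -176.2500
edge 3: (15.5,16.5)→(13,27)  cross = 15.5·27 − 13·16.5 = 204.0000; (r_i+r_j)·cross = 28.5·204.0000 = 5814.0000
edge 4: (13,27)→(4.5,21.5)  cross = 13·21.5 − 4.5·27 = 158.0000; (r_i+r_j)·cross = 17.5·158.0000 = 2765.0000
Σcross = 242.0000 → A = |Σcross|/2 = 121.0000 mm²
Σ(r_i+r_j)·cross = 7101.0000 → first moment M = |Σ|/6 = 1183.5000
R_c = M/A = 1183.5000/121.0000 = 9.7810 mm
θ = 182° = 3.176499 rad
V = θ·R_c·A = 3.176499·9.7810·121.0000 = 3759.387 mm³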